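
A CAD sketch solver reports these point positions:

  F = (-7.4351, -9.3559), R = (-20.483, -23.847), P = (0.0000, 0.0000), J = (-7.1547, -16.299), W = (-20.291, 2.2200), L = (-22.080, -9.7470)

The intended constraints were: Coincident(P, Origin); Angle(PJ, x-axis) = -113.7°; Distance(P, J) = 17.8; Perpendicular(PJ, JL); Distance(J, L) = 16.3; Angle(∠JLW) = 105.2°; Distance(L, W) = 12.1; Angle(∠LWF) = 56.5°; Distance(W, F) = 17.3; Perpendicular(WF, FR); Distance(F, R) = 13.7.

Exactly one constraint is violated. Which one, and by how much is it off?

Distance(F, R) = 13.7 — off by 5.80.

P = (0.00, 0.00) ✓; PJ at -113.7° ✓; |PJ| = 17.80 ✓; ∠(PJ, JL) = 90.00° ✓; |JL| = 16.30 ✓; ∠JLW = 105.2° ✓; |LW| = 12.10 ✓; ∠LWF = 56.50° ✓; |WF| = 17.30 ✓; ∠(WF, FR) = 90.00° ✓; |FR| = 19.50 ✗.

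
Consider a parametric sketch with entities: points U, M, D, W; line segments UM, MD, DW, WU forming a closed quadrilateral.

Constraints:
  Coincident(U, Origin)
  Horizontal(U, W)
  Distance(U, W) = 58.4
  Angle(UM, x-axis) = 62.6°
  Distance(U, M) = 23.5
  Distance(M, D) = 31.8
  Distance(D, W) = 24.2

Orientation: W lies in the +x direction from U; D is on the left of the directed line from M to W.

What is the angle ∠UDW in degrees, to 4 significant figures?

107.8°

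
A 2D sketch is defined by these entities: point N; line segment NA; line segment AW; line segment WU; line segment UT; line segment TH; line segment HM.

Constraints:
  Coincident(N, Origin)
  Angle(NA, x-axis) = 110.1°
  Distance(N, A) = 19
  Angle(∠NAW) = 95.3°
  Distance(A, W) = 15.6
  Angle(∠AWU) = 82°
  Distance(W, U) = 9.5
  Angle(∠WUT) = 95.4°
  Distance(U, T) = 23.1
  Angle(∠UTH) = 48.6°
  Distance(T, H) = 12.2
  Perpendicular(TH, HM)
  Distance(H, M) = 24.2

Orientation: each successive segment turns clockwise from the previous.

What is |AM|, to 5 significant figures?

23.678

N is at the origin; NA runs at 110.1° with length 19.0, so A = (-6.5295, 17.843). ∠NAW = 95.3° gives AW at 25.400° from the x-axis; with |AW| = 15.6, W = (7.5625, 24.534). ∠AWU = 82.0° gives WU at -72.600° from the x-axis; with |WU| = 9.5, U = (10.403, 15.469). ∠WUT = 95.4° gives UT at -157.20° from the x-axis; with |UT| = 23.1, T = (-10.892, 6.5173). ∠UTH = 48.6° gives TH at 71.400° from the x-axis; with |TH| = 12.2, H = (-7.0004, 18.080). TH is perpendicular to HM, so HM runs at -18.600°; with |HM| = 24.2, M = (15.936, 10.361). Then |AM| = |M − A| = 23.678.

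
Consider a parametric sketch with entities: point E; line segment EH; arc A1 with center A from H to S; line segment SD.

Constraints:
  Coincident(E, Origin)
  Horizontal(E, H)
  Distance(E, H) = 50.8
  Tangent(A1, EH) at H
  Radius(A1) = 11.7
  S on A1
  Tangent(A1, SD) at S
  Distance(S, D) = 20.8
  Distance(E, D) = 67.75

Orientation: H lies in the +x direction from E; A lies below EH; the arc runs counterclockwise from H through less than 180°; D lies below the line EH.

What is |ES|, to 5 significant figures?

47.559

E is at the origin; EH is horizontal with |EH| = 50.8 and H on the +x side, so H = (50.800, 0.0000). A1 meets EH tangentially, so AH is at right angles to EH, so A = H + (0, -11.7) = (50.800, -11.700). Since AS ⟂ SD (tangency), |AD| = √(11.7² + 20.8²) = 23.865 regardless of where S sits on A1. So D lies on both circle(E, 67.75) and circle(A, 23.865); the below-EH intersection is D = (58.416, -34.317). S is the foot of the tangent from D: S = (42.966, -20.390).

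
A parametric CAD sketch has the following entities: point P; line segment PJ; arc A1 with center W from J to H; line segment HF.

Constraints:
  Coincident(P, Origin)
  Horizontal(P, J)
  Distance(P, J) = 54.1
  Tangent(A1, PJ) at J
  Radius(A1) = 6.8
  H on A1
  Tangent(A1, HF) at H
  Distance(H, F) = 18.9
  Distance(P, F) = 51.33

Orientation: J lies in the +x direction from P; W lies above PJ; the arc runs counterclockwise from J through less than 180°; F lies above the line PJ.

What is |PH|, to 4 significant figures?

59.92

P is at the origin; P and J share the same y with |PJ| = 54.1 and J on the +x side, so J = (54.10, 0.000). A1 meets PJ tangentially, so WJ is at right angles to PJ, so W = J + (0, 6.8) = (54.10, 6.800). Since WH ⟂ HF (tangency), |WF| = √(6.8² + 18.9²) = 20.09 regardless of where H sits on A1. So F lies on both circle(P, 51.33) and circle(W, 20.09); the above-PJ intersection is F = (44.99, 24.70). H is the foot of the tangent from F: H = (58.76, 11.75).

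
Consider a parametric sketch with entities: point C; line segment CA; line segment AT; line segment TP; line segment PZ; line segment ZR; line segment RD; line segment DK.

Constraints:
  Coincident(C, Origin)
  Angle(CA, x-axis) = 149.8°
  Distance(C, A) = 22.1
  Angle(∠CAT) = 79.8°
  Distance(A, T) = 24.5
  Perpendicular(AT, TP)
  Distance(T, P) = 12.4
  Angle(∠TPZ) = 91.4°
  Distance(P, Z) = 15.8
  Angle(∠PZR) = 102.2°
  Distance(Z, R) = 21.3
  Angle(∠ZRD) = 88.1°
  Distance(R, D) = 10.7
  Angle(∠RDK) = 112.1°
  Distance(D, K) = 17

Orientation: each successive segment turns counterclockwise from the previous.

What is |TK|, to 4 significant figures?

4.133

C is at the origin; CA runs at 149.8° with length 22.1, so A = (-19.10, 11.12). ∠CAT = 79.8° gives AT at -110.0° from the x-axis; with |AT| = 24.5, T = (-27.48, -11.91). AT ⟂ TP, so TP runs at -20.00°; with |TP| = 12.4, P = (-15.83, -16.15). ∠TPZ = 91.4° gives PZ at 68.60° from the x-axis; with |PZ| = 15.8, Z = (-10.06, -1.436). ∠PZR = 102.2° gives ZR at 146.4° from the x-axis; with |ZR| = 21.3, R = (-27.80, 10.35). ∠ZRD = 88.1° gives RD at -121.7° from the x-axis; with |RD| = 10.7, D = (-33.43, 1.247). ∠RDK = 112.1° gives DK at -53.80° from the x-axis; with |DK| = 17.0, K = (-23.39, -12.47). Then |TK| = |K − T| = 4.133.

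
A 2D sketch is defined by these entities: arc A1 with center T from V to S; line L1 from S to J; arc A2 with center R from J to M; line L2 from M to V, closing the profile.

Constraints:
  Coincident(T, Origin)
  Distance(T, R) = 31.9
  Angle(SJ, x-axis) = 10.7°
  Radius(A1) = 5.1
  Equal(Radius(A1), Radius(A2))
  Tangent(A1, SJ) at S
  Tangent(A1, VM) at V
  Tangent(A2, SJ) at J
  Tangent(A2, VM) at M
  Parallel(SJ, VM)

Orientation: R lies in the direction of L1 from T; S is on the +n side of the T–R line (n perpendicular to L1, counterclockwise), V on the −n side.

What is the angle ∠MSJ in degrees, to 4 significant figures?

17.73°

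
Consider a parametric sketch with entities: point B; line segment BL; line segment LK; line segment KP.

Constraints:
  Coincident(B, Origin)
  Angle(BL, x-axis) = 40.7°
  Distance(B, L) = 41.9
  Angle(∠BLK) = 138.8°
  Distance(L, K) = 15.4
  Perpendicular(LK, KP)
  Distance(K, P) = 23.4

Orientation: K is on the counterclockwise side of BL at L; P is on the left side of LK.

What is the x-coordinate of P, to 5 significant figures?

10.769

B is at the origin; BL runs at 40.7° with length 41.9, so L = 41.9·(cos 40.7°, sin 40.7°) = (31.766, 27.323). ∠BLK = 138.8°, so LK runs at 40.7° + (180° − 138.8°) = 81.900° from the x-axis; with |LK| = 15.4, K = L + 15.4·(cos 81.900°, sin 81.900°) = (33.936, 42.569). LK is perpendicular to KP; with |KP| = 23.4 on the left of LK, P = K + 23.4·(-0.99002, 0.14090) = (10.769, 45.866). So P.x = 10.769.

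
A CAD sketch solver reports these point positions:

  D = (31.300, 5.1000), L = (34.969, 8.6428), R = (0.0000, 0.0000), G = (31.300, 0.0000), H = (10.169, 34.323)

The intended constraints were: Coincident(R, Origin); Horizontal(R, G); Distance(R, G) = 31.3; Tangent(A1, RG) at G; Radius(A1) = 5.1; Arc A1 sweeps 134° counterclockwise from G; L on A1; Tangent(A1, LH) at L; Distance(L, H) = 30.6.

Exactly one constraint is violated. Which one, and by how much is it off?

Distance(L, H) = 30.6 — off by 5.10.

R = (0.00, 0.00) ✓; R.y = 0.00, G.y = 0.00 ✓; |RG| = 31.30 ✓; ∠(DG, GR) = 90.00° ✓; |DG| = 5.100 ✓; bearing(D→L) − bearing(D→G) = 134.0° ✓; |DL| = 5.100 ✓; ∠(DL, LH) = 90.00° ✓; |LH| = 35.70 ✗.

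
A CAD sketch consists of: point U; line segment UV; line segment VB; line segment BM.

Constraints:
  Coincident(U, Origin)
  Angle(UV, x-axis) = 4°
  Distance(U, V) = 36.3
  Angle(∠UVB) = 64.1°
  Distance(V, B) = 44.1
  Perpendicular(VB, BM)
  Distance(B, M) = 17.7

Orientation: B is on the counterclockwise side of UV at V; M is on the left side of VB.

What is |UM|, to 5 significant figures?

31.959

U is at the origin; UV runs at 4.0° with length 36.3, so V = 36.3·(cos 4.0°, sin 4.0°) = (36.212, 2.5322). ∠UVB = 64.1°, so VB runs at 4.0° + (180° − 64.1°) = 119.90° from the x-axis; with |VB| = 44.1, B = V + 44.1·(cos 119.90°, sin 119.90°) = (14.228, 40.762). The perpendicularity gives BM at right angles to VB; with |BM| = 17.7 on the left of VB, M = B + 17.7·(-0.86690, -0.49849) = (-1.1158, 31.939). Then |UM| = |M − U| = 31.959.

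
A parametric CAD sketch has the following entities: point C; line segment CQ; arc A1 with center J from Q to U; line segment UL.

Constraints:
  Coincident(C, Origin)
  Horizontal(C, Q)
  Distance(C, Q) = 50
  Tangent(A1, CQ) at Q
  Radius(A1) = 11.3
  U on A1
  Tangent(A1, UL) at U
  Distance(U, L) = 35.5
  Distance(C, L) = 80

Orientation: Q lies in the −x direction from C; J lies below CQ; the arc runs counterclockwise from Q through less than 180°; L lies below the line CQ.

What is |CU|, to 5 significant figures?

61.945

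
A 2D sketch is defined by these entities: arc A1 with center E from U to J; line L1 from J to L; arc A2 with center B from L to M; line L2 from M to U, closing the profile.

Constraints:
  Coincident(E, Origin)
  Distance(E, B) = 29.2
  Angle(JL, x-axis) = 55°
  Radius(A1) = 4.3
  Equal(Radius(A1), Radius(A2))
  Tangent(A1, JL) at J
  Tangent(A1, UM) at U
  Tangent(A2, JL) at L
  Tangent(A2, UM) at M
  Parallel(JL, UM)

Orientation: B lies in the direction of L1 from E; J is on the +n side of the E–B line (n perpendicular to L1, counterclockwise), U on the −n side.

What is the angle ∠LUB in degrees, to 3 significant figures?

8.03°

The slot axis is L1's direction at 55.0°, so u = (cos 55.0°, sin 55.0°) = (0.574, 0.819) and n = (−sin 55.0°, cos 55.0°) = (-0.819, 0.574). E is at the origin and B lies 29.2 along u from E, so B = 29.2·u = (16.7, 23.9). Tangency of A1 to both parallel lines with radius 4.3 puts J and U at E ± 4.3·n: J = (-3.52, 2.47), U = (3.52, -2.47). Equal radii place L and M the same way about B: L = B + 4.3·n = (13.2, 26.4), M = B − 4.3·n = (20.3, 21.5). Then cos ∠LUB = UL·UB / (|UL||UB|), giving 8.03°.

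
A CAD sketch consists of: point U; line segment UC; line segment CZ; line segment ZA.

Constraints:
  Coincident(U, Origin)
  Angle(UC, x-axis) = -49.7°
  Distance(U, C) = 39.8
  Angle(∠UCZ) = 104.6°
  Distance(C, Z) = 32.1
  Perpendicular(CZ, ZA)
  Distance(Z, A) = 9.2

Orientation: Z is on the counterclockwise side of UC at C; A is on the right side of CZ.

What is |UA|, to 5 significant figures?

63.654

U is at the origin; UC runs at -49.7° with length 39.8, so C = 39.8·(cos -49.7°, sin -49.7°) = (25.742, -30.354). ∠UCZ = 104.6°, so CZ runs at -49.7° + (180° − 104.6°) = 25.700° from the x-axis; with |CZ| = 32.1, Z = C + 32.1·(cos 25.700°, sin 25.700°) = (54.667, -16.434). CZ ⟂ ZA; with |ZA| = 9.2 on the right of CZ, A = Z + 9.2·(0.43366, -0.90108) = (58.656, -24.724). Then |UA| = |A − U| = 63.654.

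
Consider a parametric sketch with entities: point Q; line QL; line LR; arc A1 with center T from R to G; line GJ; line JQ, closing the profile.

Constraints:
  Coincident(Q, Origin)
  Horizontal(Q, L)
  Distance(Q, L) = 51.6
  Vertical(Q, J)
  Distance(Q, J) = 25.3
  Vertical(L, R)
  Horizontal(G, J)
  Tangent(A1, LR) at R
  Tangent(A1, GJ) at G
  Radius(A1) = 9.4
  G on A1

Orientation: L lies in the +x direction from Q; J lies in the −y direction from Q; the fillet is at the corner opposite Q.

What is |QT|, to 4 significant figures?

45.10

Q is at the origin; Q and L share the same y with |QL| = 51.6 and L on the +x side, so L = (51.60, 0.000). QJ is vertical with |QJ| = 25.3 and J on the −y side, so J = (0.000, -25.30). The virtual corner opposite Q is at (51.60, -25.30). A1 meets LR tangentially, so TR is at right angles to LR and the tangent condition forces TG to be normal to GJ, with radius 9.4, so the center T sits 9.4 in from both sides at T = (42.20, -15.90). Then |QT| = |T − Q| = 45.10.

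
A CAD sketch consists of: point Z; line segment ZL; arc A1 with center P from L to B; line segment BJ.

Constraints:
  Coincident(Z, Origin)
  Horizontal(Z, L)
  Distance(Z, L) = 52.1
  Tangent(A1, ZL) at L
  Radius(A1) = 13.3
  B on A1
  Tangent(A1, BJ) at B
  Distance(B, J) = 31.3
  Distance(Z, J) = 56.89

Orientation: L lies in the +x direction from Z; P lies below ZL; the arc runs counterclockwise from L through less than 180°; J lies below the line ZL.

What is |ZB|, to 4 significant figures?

40.75

Z is at the origin; ZL is horizontal with |ZL| = 52.1 and L on the +x side, so L = (52.10, 0.000). A1 meets ZL tangentially, so PL is at right angles to ZL, so P = L + (0, -13.3) = (52.10, -13.30). Since PB ⟂ BJ (tangency), |PJ| = √(13.3² + 31.3²) = 34.01 regardless of where B sits on A1. So J lies on both circle(Z, 56.89) and circle(P, 34.01); the below-ZL intersection is J = (36.59, -43.56). B is the foot of the tangent from J: B = (38.83, -12.35).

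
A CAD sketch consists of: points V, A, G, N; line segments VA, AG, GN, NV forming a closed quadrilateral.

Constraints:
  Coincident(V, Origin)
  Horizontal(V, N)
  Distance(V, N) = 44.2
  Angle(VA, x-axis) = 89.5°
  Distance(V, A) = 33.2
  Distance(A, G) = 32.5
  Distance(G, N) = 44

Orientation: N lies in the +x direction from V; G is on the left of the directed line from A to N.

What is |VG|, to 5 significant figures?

52.632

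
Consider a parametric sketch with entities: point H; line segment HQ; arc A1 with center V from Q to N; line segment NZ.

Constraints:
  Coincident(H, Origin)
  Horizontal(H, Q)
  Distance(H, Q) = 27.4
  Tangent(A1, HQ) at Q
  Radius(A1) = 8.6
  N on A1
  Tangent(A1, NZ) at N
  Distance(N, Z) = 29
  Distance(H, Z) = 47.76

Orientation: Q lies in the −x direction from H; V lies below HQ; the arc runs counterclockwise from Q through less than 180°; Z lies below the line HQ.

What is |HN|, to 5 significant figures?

37.315

Checks: |VN| = 8.600 ✓; ∠(VN, NZ) = 90.00° ✓; |NZ| = 29.00 ✓; |HZ| = 47.76 ✓.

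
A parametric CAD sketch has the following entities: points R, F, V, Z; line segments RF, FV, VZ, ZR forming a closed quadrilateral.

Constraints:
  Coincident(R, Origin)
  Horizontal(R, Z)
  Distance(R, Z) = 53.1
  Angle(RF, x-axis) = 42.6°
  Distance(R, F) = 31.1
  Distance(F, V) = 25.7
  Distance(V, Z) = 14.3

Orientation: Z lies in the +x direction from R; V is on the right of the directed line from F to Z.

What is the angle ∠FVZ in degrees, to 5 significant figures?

131.88°

Checks: |FV| = 25.70 ✓; |VZ| = 14.30 ✓.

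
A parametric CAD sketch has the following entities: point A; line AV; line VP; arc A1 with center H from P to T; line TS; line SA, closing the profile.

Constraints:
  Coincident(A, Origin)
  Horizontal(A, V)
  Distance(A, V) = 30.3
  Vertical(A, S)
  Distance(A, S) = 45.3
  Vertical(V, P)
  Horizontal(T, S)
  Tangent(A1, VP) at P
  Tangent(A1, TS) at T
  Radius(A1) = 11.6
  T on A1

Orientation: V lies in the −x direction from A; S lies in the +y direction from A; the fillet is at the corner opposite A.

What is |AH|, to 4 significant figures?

38.54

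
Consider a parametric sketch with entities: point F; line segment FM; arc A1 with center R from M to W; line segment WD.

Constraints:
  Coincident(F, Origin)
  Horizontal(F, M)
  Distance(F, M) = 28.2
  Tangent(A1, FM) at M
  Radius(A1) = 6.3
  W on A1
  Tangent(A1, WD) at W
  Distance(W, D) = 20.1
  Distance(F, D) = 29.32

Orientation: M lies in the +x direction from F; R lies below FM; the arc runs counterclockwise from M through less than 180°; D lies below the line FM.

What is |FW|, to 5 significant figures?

22.604

Checks: |FM| = 28.20 ✓; |RW| = 6.300 ✓; ∠(RW, WD) = 90.00° ✓; |WD| = 20.10 ✓; |FD| = 29.32 ✓.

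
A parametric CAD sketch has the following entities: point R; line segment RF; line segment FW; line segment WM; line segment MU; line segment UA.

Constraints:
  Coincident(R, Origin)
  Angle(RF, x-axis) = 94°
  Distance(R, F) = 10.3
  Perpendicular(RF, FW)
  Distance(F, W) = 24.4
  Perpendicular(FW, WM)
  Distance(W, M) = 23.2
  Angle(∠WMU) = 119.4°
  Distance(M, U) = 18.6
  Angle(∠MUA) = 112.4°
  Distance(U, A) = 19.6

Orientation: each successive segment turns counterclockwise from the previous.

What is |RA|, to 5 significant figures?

12.254

R is at the origin; RF runs at 94.0° with length 10.3, so F = (-0.71849, 10.275). RF is perpendicular to FW, so FW runs at -176.00°; with |FW| = 24.4, W = (-25.059, 8.5729). The perpendicularity gives WM at right angles to FW, so WM runs at -86.000°; with |WM| = 23.2, M = (-23.441, -14.571). ∠WMU = 119.4° gives MU at -25.400° from the x-axis; with |MU| = 18.6, U = (-6.6387, -22.549). ∠MUA = 112.4° gives UA at 42.200° from the x-axis; with |UA| = 19.6, A = (7.8811, -9.3831). Then |RA| = |A − R| = 12.254.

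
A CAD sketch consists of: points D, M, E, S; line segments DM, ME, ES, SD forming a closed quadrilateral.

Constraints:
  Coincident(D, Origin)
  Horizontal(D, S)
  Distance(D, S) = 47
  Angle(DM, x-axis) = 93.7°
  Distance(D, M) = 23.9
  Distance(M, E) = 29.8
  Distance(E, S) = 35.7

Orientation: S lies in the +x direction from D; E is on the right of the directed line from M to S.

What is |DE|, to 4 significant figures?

11.81

Checks: |ME| = 29.80 ✓; |ES| = 35.70 ✓.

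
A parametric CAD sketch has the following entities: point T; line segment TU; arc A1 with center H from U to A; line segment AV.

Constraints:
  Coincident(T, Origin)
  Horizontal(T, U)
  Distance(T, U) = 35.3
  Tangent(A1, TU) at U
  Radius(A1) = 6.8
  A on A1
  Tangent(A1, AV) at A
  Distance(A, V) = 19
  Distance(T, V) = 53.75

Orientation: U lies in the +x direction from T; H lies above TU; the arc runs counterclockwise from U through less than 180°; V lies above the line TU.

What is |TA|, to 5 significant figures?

41.680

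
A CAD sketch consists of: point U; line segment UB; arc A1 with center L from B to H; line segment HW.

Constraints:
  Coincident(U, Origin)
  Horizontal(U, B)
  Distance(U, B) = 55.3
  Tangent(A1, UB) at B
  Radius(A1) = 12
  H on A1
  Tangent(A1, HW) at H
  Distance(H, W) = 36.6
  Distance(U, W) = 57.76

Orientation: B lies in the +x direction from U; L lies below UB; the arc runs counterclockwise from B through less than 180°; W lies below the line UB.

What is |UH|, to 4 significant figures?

44.59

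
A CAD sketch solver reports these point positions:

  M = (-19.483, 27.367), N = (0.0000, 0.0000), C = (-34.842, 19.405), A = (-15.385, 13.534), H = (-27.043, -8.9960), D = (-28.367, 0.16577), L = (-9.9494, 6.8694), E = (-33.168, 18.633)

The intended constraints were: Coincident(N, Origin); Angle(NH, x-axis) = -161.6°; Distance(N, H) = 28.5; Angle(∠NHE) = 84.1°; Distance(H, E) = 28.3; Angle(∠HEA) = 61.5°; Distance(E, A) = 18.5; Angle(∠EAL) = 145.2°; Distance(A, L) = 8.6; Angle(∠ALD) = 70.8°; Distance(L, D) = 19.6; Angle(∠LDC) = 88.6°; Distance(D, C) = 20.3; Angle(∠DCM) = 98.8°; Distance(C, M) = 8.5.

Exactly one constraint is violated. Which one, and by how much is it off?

Distance(C, M) = 8.5 — off by 8.80.

N = (0.00, 0.00) ✓; NH at -161.6° ✓; |NH| = 28.50 ✓; ∠NHE = 84.10° ✓; |HE| = 28.30 ✓; ∠HEA = 61.50° ✓; |EA| = 18.50 ✓; ∠EAL = 145.2° ✓; |AL| = 8.600 ✓; ∠ALD = 70.80° ✓; |LD| = 19.60 ✓; ∠LDC = 88.60° ✓; |DC| = 20.30 ✓; ∠DCM = 98.80° ✓; |CM| = 17.30 ✗.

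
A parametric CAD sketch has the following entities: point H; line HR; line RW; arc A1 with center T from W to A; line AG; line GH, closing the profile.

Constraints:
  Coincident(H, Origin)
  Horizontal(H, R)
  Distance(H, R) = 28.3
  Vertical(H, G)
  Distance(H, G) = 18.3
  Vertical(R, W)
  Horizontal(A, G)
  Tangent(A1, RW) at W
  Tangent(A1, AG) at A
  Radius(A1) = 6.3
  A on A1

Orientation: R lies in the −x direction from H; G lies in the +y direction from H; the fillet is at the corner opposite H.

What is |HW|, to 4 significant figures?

30.74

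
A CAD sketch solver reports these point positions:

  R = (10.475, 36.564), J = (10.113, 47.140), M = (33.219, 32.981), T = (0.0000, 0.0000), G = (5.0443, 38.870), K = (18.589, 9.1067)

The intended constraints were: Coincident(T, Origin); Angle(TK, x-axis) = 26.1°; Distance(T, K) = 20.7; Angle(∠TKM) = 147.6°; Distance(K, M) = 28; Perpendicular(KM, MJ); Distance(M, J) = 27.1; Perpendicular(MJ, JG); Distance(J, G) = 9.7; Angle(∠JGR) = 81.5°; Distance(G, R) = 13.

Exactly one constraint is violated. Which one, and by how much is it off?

Distance(G, R) = 13 — off by 7.10.

T = (0.00, 0.00) ✓; TK at 26.10° ✓; |TK| = 20.70 ✓; ∠TKM = 147.6° ✓; |KM| = 28.00 ✓; ∠(KM, MJ) = 90.00° ✓; |MJ| = 27.10 ✓; ∠(MJ, JG) = 90.00° ✓; |JG| = 9.700 ✓; ∠JGR = 81.50° ✓; |GR| = 5.900 ✗.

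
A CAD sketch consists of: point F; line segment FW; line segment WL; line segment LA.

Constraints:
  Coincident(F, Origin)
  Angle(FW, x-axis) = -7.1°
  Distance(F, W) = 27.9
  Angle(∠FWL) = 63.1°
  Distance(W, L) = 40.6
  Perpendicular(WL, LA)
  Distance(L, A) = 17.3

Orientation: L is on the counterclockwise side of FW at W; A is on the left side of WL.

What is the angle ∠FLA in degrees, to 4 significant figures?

48.35°

∠FWL = 63.1°, so WL runs at -7.1° + (180° − 63.1°) = 109.8° from the x-axis; with |WL| = 40.6, L = W + 40.6·(cos 109.8°, sin 109.8°) = (13.93, 34.75). The perpendicularity gives LA at right angles to WL; with |LA| = 17.3 on the left of WL, A = L + 17.3·(-0.9409, -0.3387) = (-2.344, 28.89). Then cos ∠FLA = LF·LA / (|LF||LA|), giving 48.35°.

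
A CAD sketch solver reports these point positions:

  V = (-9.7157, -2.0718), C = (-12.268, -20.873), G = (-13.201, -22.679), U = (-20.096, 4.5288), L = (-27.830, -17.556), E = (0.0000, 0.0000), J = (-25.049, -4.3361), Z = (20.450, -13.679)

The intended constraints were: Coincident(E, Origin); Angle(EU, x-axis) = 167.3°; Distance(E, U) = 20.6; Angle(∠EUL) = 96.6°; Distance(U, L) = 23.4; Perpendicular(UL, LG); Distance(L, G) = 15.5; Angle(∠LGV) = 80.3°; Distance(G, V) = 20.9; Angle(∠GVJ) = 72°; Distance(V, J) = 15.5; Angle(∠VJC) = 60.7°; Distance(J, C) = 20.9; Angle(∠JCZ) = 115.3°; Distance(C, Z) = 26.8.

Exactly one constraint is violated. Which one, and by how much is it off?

Distance(C, Z) = 26.8 — off by 6.70.

E = (0.00, 0.00) ✓; EU at 167.3° ✓; |EU| = 20.60 ✓; ∠EUL = 96.60° ✓; |UL| = 23.40 ✓; ∠(UL, LG) = 90.00° ✓; |LG| = 15.50 ✓; ∠LGV = 80.30° ✓; |GV| = 20.90 ✓; ∠GVJ = 72.00° ✓; |VJ| = 15.50 ✓; ∠VJC = 60.70° ✓; |JC| = 20.90 ✓; ∠JCZ = 115.3° ✓; |CZ| = 33.50 ✗.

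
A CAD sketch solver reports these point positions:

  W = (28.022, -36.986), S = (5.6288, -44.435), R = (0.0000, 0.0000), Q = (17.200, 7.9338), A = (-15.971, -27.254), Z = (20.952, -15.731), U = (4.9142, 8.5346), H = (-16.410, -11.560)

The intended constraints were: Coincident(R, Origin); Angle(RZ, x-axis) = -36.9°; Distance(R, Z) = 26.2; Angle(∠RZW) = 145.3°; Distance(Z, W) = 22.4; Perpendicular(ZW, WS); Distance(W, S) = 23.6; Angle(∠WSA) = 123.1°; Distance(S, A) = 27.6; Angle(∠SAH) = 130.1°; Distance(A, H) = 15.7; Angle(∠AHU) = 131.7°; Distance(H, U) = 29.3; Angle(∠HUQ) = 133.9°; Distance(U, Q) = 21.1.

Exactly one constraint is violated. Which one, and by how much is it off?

Distance(U, Q) = 21.1 — off by 8.80.

R = (0.00, 0.00) ✓; RZ at -36.90° ✓; |RZ| = 26.20 ✓; ∠RZW = 145.3° ✓; |ZW| = 22.40 ✓; ∠(ZW, WS) = 90.00° ✓; |WS| = 23.60 ✓; ∠WSA = 123.1° ✓; |SA| = 27.60 ✓; ∠SAH = 130.1° ✓; |AH| = 15.70 ✓; ∠AHU = 131.7° ✓; |HU| = 29.30 ✓; ∠HUQ = 133.9° ✓; |UQ| = 12.30 ✗.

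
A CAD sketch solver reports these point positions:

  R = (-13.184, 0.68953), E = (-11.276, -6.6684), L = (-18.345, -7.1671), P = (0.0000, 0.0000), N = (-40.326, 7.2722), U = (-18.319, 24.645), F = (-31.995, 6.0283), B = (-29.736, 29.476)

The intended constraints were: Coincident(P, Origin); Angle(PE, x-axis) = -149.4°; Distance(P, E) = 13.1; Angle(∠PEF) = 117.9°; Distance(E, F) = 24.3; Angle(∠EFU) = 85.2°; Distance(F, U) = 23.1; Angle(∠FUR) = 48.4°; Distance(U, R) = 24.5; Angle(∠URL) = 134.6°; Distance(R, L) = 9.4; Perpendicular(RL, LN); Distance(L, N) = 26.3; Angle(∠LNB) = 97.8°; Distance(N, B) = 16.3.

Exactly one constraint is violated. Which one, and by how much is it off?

Distance(N, B) = 16.3 — off by 8.30.

P = (0.00, 0.00) ✓; PE at -149.4° ✓; |PE| = 13.10 ✓; ∠PEF = 117.9° ✓; |EF| = 24.30 ✓; ∠EFU = 85.20° ✓; |FU| = 23.10 ✓; ∠FUR = 48.40° ✓; |UR| = 24.50 ✓; ∠URL = 134.6° ✓; |RL| = 9.400 ✓; ∠(RL, LN) = 90.00° ✓; |LN| = 26.30 ✓; ∠LNB = 97.80° ✓; |NB| = 24.60 ✗.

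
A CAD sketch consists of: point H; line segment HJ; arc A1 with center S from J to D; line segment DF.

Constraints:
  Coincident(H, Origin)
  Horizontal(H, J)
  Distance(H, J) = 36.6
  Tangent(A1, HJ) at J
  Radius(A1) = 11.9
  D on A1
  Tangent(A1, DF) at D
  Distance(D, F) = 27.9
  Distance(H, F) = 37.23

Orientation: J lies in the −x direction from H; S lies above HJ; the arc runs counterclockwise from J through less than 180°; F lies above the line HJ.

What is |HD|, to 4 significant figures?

26.60

Checks: |HJ| = 36.60 ✓; |SD| = 11.90 ✓; ∠(SD, DF) = 90.00° ✓; |DF| = 27.90 ✓; |HF| = 37.23 ✓.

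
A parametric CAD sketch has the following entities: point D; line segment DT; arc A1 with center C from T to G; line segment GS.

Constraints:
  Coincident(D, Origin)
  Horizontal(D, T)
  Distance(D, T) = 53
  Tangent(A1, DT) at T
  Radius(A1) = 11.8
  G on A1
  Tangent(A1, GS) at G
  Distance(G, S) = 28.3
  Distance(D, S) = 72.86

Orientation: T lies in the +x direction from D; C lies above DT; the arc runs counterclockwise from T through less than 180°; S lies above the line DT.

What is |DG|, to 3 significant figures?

66.1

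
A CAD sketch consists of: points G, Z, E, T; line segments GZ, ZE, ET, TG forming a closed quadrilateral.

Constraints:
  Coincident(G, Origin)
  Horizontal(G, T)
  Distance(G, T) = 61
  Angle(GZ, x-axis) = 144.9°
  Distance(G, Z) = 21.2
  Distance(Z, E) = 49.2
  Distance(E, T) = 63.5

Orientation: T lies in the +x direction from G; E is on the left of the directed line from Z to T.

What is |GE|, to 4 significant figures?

49.88

G is at the origin; GT is horizontal with |GT| = 61.0 and T in +x, so T = (61.0, 0). GZ runs at 144.9° with |GZ| = 21.2, so Z = (-17.34, 12.19). E is determined by |ZE| = 49.2 and |ET| = 63.5 together: it lies at the intersection of circle(Z, 49.2) and circle(T, 63.5). With |ZT| = 79.29, the foot of the radical line on ZT is 29.48 from Z and the perpendicular offset is √(49.2² − 29.48²) = 39.39. Taking the left-of-ZT solution: E = (17.84, 46.58).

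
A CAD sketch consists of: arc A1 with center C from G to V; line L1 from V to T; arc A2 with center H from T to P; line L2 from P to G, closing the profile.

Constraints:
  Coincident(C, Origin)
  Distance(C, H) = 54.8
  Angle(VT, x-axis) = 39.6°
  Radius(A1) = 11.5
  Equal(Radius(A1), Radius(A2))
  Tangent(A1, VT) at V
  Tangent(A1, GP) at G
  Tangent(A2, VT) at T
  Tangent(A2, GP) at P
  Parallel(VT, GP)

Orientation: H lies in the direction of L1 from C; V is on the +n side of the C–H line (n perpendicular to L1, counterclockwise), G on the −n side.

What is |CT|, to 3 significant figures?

56.0

The slot axis is L1's direction at 39.6°, so u = (cos 39.6°, sin 39.6°) = (0.771, 0.637) and n = (−sin 39.6°, cos 39.6°) = (-0.637, 0.771). C is at the origin and H lies 54.8 along u from C, so H = 54.8·u = (42.2, 34.9). Tangency of A1 to both parallel lines with radius 11.5 puts V and G at C ± 11.5·n: V = (-7.33, 8.86), G = (7.33, -8.86). Equal radii place T and P the same way about H: T = H + 11.5·n = (34.9, 43.8), P = H − 11.5·n = (49.6, 26.1). Then |CT| = |T − C| = 56.0.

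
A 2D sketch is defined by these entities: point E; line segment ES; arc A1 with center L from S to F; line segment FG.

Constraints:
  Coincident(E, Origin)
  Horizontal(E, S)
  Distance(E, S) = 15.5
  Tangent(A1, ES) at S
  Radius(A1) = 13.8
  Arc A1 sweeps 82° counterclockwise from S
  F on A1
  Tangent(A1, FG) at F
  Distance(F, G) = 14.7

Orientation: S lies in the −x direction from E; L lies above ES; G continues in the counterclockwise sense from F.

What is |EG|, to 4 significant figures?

26.44

E is at the origin; E and S share the same y with |ES| = 15.5 and S on the −x side, so S = (-15.50, 0.000). A1 meets ES tangentially, so LS is at right angles to ES, so L = S + (0, 13.8) = (-15.50, 13.80). On A1, S sits at bearing -90° from L; an 82° counterclockwise sweep puts F at bearing -8°, so F = L + 13.8·(cos -8°, sin -8°) = (-1.834, 11.88). Tangency of A1 to FG means the radius LF is perpendicular to FG, so FG runs along (−sin -8°, cos -8°); with |FG| = 14.7, G = (0.2115, 26.44). Then |EG| = |G − E| = 26.44.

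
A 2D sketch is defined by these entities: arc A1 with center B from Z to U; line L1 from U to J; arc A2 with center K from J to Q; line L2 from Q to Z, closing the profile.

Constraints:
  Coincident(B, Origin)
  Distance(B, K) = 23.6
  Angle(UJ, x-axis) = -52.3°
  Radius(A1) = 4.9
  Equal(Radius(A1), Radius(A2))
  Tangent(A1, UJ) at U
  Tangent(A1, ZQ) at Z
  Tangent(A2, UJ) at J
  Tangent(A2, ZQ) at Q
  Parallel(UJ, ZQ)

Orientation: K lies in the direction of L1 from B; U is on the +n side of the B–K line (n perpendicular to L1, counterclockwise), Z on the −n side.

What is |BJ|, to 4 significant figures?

24.10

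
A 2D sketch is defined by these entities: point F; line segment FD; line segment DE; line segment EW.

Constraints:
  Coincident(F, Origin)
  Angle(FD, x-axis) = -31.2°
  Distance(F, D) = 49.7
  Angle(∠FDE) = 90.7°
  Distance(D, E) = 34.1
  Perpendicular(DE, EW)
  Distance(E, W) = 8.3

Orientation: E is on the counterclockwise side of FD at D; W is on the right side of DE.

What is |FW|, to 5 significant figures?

67.588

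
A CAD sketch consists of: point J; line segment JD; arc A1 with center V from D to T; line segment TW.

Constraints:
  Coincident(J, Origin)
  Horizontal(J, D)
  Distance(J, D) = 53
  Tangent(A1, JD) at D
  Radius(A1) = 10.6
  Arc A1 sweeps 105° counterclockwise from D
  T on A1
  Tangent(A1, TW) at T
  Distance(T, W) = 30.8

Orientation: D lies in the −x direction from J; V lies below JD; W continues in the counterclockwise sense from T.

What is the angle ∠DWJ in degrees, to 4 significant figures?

49.04°

On A1, D sits at bearing 90° from V; a 105° counterclockwise sweep puts T at bearing 195°, so T = V + 10.6·(cos 195°, sin 195°) = (-63.24, -13.34). Tangency of A1 to TW means the radius VT is perpendicular to TW, so TW runs along (−sin 195°, cos 195°); with |TW| = 30.8, W = (-55.27, -43.09). Then cos ∠DWJ = WD·WJ / (|WD||WJ|), giving 49.04°.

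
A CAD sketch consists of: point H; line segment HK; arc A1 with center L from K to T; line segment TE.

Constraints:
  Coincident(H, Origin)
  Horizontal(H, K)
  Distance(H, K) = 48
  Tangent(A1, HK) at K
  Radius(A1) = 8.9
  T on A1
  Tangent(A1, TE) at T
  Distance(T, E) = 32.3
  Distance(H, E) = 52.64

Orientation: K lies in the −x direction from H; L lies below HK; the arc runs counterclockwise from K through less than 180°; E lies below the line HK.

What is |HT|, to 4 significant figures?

56.81

Checks: ∠(LK, KH) = 90.00° ✓; |LT| = 8.900 ✓; ∠(LT, TE) = 90.00° ✓; |TE| = 32.30 ✓; |HE| = 52.64 ✓.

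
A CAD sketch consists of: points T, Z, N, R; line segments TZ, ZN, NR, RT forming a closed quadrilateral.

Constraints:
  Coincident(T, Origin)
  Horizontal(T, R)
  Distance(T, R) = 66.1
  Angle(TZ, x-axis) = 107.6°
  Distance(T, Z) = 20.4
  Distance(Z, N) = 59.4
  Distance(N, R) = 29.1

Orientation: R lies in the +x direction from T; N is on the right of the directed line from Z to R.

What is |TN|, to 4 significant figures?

44.55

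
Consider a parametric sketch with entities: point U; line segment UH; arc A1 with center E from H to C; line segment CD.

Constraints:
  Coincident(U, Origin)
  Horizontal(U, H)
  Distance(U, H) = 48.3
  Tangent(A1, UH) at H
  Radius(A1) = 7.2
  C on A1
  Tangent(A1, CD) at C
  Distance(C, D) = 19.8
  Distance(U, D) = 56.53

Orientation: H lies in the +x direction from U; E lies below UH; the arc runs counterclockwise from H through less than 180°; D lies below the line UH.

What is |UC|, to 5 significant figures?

42.769

U is at the origin; U and H share the same y with |UH| = 48.3 and H on the +x side, so H = (48.300, 0.0000). Since A1 is tangent to UH there, EH ⟂ UH, so E = H + (0, -7.2) = (48.300, -7.2000). Since EC ⟂ CD (tangency), |ED| = √(7.2² + 19.8²) = 21.068 regardless of where C sits on A1. So D lies on both circle(U, 56.53) and circle(E, 21.068); the below-UH intersection is D = (48.960, -28.258). C is the foot of the tangent from D: C = (41.614, -9.8714).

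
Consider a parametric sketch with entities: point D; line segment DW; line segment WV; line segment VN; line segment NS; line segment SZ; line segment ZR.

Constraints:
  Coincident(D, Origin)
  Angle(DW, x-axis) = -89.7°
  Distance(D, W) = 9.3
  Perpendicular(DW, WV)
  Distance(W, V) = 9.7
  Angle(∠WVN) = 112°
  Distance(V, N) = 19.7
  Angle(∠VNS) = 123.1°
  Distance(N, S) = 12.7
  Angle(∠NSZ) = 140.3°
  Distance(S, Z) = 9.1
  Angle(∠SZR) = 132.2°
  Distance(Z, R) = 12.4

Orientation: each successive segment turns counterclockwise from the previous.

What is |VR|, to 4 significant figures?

31.05

D is at the origin; DW runs at -89.7° with length 9.3, so W = (0.04869, -9.300). The perpendicularity gives WV at right angles to DW, so WV runs at 0.3000°; with |WV| = 9.7, V = (9.749, -9.249). ∠WVN = 112.0° gives VN at 68.30° from the x-axis; with |VN| = 19.7, N = (17.03, 9.055). ∠VNS = 123.1° gives NS at 125.2° from the x-axis; with |NS| = 12.7, S = (9.712, 19.43). ∠NSZ = 140.3° gives SZ at 164.9° from the x-axis; with |SZ| = 9.1, Z = (0.9261, 21.80). ∠SZR = 132.2° gives ZR at -147.3° from the x-axis; with |ZR| = 12.4, R = (-9.509, 15.10). Then |VR| = |R − V| = 31.05.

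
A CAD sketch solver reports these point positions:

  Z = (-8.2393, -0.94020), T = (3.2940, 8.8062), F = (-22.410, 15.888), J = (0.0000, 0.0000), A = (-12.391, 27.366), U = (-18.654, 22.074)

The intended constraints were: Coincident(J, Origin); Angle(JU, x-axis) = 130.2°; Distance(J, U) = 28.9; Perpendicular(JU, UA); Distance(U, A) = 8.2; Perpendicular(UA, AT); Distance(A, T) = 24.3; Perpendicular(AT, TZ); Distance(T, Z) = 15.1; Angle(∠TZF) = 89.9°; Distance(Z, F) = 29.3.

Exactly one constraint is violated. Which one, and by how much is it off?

Distance(Z, F) = 29.3 — off by 7.30.

J = (0.00, 0.00) ✓; JU at 130.2° ✓; |JU| = 28.90 ✓; ∠(JU, UA) = 90.00° ✓; |UA| = 8.199 ✓; ∠(UA, AT) = 90.00° ✓; |AT| = 24.30 ✓; ∠(AT, TZ) = 90.00° ✓; |TZ| = 15.10 ✓; ∠TZF = 89.90° ✓; |ZF| = 22.00 ✗.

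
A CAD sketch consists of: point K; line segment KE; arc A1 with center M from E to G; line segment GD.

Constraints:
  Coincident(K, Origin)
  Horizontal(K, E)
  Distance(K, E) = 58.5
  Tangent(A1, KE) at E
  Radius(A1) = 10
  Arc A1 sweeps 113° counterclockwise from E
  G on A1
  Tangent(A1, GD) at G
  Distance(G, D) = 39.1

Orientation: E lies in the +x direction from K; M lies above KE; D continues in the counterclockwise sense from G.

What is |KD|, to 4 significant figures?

72.38

K is at the origin; K and E share the same y with |KE| = 58.5 and E on the +x side, so E = (58.50, 0.000). A1 meets KE tangentially, so ME is at right angles to KE, so M = E + (0, 10) = (58.50, 10.00). On A1, E sits at bearing -90° from M; a 113° counterclockwise sweep puts G at bearing 23°, so G = M + 10.0·(cos 23°, sin 23°) = (67.71, 13.91). Since A1 is tangent to GD there, MG ⟂ GD, so GD runs along (−sin 23°, cos 23°); with |GD| = 39.1, D = (52.43, 49.90). Then |KD| = |D − K| = 72.38.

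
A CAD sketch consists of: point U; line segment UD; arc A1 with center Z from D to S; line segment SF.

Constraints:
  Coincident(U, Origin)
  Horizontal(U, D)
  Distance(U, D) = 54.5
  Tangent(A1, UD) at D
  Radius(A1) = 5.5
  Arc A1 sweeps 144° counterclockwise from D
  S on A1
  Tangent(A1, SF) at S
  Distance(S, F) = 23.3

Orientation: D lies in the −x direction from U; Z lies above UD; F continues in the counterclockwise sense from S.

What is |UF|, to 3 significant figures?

74.0

U is at the origin; U and D share the same y with |UD| = 54.5 and D on the −x side, so D = (-54.5, 0.00). Since A1 is tangent to UD there, ZD ⟂ UD, so Z = D + (0, 5.5) = (-54.5, 5.50). On A1, D sits at bearing -90° from Z; a 144° counterclockwise sweep puts S at bearing 54°, so S = Z + 5.5·(cos 54°, sin 54°) = (-51.3, 9.95). A1 meets SF tangentially, so ZS is at right angles to SF, so SF runs along (−sin 54°, cos 54°); with |SF| = 23.3, F = (-70.1, 23.6). Then |UF| = |F − U| = 74.0.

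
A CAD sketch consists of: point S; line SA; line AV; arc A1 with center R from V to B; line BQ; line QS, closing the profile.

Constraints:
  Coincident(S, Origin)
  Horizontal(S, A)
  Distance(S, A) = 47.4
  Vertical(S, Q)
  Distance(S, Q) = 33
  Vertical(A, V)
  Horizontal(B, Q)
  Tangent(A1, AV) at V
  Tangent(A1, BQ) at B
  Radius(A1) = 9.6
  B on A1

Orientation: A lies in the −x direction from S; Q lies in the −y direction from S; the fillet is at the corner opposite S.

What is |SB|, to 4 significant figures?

50.18

S is at the origin; S and A share the same y with |SA| = 47.4 and A on the −x side, so A = (-47.40, 0.000). SQ is vertical with |SQ| = 33.0 and Q on the −y side, so Q = (0.000, -33.00). The virtual corner opposite S is at (-47.40, -33.00). The tangent condition forces RV to be normal to AV and the tangent condition forces RB to be normal to BQ, with radius 9.6, so the center R sits 9.6 in from both sides at R = (-37.80, -23.40). That places the tangent points at V = (-47.40, -23.40) on AV and B = (-37.80, -33.00) on BQ. Then |SB| = |B − S| = 50.18.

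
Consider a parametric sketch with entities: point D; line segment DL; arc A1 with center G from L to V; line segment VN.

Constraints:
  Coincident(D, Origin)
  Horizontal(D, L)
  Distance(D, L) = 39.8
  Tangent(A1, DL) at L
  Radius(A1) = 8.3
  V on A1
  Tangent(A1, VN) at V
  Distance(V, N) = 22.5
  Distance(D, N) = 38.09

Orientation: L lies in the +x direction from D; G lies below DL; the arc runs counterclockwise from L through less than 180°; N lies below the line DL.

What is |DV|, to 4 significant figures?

32.37

Checks: |GV| = 8.300 ✓; ∠(GV, VN) = 90.00° ✓; |VN| = 22.50 ✓; |DN| = 38.09 ✓.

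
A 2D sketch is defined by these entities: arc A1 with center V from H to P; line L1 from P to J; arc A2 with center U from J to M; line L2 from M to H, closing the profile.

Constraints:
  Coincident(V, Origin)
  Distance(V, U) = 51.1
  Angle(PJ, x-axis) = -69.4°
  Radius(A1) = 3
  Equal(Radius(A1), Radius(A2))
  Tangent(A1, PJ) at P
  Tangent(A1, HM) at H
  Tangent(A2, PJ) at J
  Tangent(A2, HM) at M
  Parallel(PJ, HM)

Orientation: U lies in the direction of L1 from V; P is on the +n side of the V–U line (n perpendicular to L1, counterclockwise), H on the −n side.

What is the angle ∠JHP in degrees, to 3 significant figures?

83.3°

The slot axis is L1's direction at -69.4°, so u = (cos -69.4°, sin -69.4°) = (0.352, -0.936) and n = (−sin -69.4°, cos -69.4°) = (0.936, 0.352). V is at the origin and U lies 51.1 along u from V, so U = 51.1·u = (18.0, -47.8). Tangency of A1 to both parallel lines with radius 3.0 puts P and H at V ± 3.0·n: P = (2.81, 1.06), H = (-2.81, -1.06). Equal radii place J and M the same way about U: J = U + 3.0·n = (20.8, -46.8), M = U − 3.0·n = (15.2, -48.9). Then cos ∠JHP = HJ·HP / (|HJ||HP|), giving 83.3°.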